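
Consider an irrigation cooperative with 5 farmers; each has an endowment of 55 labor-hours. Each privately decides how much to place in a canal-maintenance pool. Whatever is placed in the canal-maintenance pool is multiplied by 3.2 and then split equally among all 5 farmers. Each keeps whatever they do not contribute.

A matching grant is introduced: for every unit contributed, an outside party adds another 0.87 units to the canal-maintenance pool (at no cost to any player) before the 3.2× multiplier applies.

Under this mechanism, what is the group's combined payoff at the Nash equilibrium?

1645.60 labor-hours

With the mechanism, a contributed unit returns 3.2 × 1.87 / 5 = 1.1968 per unit of net cost to the contributor — now above 1 — so contributing fully is weakly dominant for every player.
So the Nash equilibrium is full contribution by all 5; the group earns 3.2 × 1.87 × 275 = 1645.60.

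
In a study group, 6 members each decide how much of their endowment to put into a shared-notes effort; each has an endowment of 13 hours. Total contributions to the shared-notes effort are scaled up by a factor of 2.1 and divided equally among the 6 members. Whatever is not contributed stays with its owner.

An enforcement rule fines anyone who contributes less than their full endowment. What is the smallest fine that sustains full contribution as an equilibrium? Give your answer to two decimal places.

Given the others contribute fully, the best deviation is to contribute 0 (any partial contribution still incurs the fine and gives up units whose private return 0.3500 is below 1).
Deviating from 13 to 0 saves 13 hours but forfeits the deviator's share of the drop in the shared-notes effort: 2.1/6 × 13 = 4.55.
So the deviation gain is 13 − 4.55 = 8.45, and the fine must be at least 8.45 hours to wipe it out.

8.45 hours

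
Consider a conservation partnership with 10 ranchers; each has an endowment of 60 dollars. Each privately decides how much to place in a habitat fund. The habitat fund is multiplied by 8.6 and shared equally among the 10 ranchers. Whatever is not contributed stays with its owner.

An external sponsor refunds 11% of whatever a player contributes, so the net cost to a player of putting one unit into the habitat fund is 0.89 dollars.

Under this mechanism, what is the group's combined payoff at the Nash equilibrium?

Even with the mechanism, each unit contributed returns only (8.6/10) / 0.89 = 0.9663 per unit of net cost, so contributing nothing is still dominant.
Everyone keeps their endowment and the group total is 10 × 60 = 600.

600.00 dollars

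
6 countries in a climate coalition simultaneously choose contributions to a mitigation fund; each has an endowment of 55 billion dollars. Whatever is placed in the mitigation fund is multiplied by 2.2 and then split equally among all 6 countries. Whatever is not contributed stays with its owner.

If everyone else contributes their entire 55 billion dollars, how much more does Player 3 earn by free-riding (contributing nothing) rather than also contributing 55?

34.83 billion dollars

Switching from a contribution of 55 to 0 lets Player 3 keep an extra 55 billion dollars, but lowers the mitigation fund by 55, which costs Player 3 their own share of that drop: 2.2/6 × 55 = 20.17.
Net gain = 55 − 20.17 = 34.83. The private return per contributed unit (0.3667) is below 1, so free-riding is indeed the best response regardless of what the others do.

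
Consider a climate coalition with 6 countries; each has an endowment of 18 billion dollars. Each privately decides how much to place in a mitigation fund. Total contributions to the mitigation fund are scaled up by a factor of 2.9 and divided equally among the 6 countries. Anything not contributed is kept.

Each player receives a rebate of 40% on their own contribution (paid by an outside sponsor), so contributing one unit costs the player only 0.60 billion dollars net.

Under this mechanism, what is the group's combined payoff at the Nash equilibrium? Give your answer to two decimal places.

108.00 billion dollars

Even with the mechanism, each unit contributed returns only (2.9/6) / 0.60 = 0.8056 per unit of net cost, so contributing nothing is still dominant.
At the Nash equilibrium no one contributes; group total payoff = 6 × 18 = 108.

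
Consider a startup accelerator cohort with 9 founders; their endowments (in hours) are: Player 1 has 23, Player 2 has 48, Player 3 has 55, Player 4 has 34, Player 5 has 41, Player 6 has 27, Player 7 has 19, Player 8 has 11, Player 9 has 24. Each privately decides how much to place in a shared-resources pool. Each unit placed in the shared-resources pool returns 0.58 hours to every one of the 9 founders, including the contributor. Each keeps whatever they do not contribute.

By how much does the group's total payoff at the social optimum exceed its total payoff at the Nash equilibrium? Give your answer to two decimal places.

The private return per contributed unit is 0.58 < 1 for everyone, so the Nash equilibrium is zero contribution and the group total is Σ E_j = 23 + 48 + 55 + 34 + 41 + 27 + 19 + 11 + 24 = 282.
Each contributed unit returns 5.220 to the group, so the social optimum is full contribution by everyone: group total = 5.220 × 282 = 1472.04.
Efficiency loss = (5.220 − 1) × 282 = 1190.04.

1190.04 hours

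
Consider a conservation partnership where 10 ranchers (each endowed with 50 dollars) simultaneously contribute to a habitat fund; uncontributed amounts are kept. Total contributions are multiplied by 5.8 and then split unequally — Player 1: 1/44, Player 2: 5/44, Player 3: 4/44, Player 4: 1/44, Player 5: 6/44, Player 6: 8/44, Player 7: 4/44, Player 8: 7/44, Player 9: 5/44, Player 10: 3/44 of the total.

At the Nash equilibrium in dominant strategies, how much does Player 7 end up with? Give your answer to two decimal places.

76.36 dollars

Player j's private return per contributed unit is 5.8 × (j's share). Contributing is weakly dominant for j when that share is at least 1/5.8 = 0.1724, and contributing 0 is dominant otherwise.
The only share above 0.1724 is Player 6's 8/44, contributing 50; the remaining 9 contribute 0. Total contributed: 50.
Player 7 keeps 50 and receives 5.8 × 50 × 4/44 = 26.36 from the habitat fund, for a payoff of 76.36.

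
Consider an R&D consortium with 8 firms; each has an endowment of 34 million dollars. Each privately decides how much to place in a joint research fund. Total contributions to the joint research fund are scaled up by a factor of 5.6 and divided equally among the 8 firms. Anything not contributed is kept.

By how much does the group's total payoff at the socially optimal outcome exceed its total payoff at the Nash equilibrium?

Each contributed unit returns 5.6/8 = 0.7000 to its contributor — below 1 — so contributing 0 is dominant for every player. At the Nash equilibrium everyone keeps their 34, and the group total is 8 × 34 = 272.
Each contributed unit returns 5.600 to the group as a whole (0.7000 to each of 8 players), which exceeds 1, so the social optimum is full contribution: group total = 5.600 × 272 = 1523.20.
Efficiency loss = 1523.20 − 272 = 1251.20.

1251.20 million dollars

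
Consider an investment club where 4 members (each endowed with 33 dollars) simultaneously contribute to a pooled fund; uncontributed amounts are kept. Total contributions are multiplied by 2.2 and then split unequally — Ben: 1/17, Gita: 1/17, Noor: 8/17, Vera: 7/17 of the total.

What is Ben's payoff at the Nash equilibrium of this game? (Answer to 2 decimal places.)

A player with share s gets back 2.2·s per unit contributed, so full contribution is dominant for anyone with s > 1/2.2 = 0.4545 and zero contribution is dominant for anyone below.
Only Noor (8/17) clears that bar, contributing 33; the remaining 3 contribute 0. Total contributed: 33.
Ben keeps 33 and receives 2.2 × 33 × 1/17 = 4.27 from the pooled fund, for a payoff of 37.27.

37.27 dollars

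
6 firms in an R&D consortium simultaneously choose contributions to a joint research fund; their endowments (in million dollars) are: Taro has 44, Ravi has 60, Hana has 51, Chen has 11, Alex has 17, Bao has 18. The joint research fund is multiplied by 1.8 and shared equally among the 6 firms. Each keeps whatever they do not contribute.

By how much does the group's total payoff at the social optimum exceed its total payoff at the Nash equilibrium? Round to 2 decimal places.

160.80 million dollars

The private return per contributed unit is 1.8/6 = 0.3000 < 1 for every player regardless of endowment, so the Nash equilibrium is zero contribution and the group total is Σ E_j = 44 + 60 + 51 + 11 + 17 + 18 = 201.
Each contributed unit returns 1.800 to the group, so the social optimum is full contribution by everyone: group total = 1.800 × 201 = 361.80.
Efficiency loss = (1.800 − 1) × 201 = 160.80.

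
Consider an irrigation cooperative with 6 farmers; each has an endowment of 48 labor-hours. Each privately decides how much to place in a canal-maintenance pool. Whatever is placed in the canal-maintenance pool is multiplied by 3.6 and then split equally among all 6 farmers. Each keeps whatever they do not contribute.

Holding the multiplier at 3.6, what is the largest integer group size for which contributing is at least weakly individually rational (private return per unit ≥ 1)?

Private return per unit is 3.6/(group size), which is ≥ 1 whenever the group size is ≤ 3.6.
The largest such integer is 3.

3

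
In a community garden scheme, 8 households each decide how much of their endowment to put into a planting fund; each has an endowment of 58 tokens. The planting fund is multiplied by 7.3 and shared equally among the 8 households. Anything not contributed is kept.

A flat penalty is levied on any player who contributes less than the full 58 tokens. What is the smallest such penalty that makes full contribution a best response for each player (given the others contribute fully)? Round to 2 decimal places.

5.08 tokens

Given the others contribute fully, the best deviation is to contribute 0 (any partial contribution still incurs the fine and gives up units whose private return 0.9125 is below 1).
Deviating from 58 to 0 saves 58 tokens but forfeits the deviator's share of the drop in the planting fund: 7.3/8 × 58 = 52.92.
So the deviation gain is 58 − 52.92 = 5.08, and the fine must be at least 5.08 tokens to wipe it out.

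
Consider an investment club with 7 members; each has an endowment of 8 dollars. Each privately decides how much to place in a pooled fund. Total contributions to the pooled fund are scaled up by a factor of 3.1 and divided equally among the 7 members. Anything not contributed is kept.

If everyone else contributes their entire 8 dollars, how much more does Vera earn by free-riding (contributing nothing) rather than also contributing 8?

Switching from a contribution of 8 to 0 lets Vera keep an extra 8 dollars, but lowers the pooled fund by 8, which costs Vera their own share of that drop: 3.1/7 × 8 = 3.54.
Net gain = 8 − 3.54 = 4.46. The private return per contributed unit (0.4429) is below 1, so free-riding is indeed the best response regardless of what the others do.

4.46 dollars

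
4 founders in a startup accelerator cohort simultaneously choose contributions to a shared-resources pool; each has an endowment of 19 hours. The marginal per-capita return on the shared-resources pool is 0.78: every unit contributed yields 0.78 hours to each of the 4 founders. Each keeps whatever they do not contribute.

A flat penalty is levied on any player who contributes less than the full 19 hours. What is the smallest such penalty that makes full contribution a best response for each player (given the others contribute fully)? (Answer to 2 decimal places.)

Given the others contribute fully, the best deviation is to contribute 0 (any partial contribution still incurs the fine and gives up units whose private return 0.78 is below 1).
Deviating from 19 to 0 saves 19 hours but forfeits the deviator's share of the drop in the shared-resources pool: 0.78 × 19 = 14.82.
So the deviation gain is 19 − 14.82 = 4.18, and the fine must be at least 4.18 hours to wipe it out.

4.18 hours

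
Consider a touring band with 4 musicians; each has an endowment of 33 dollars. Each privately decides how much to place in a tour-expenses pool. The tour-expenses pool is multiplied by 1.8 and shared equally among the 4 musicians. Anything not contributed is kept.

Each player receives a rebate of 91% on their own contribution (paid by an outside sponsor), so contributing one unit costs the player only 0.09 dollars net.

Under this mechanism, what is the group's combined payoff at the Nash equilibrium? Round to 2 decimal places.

357.72 dollars

With the mechanism, a contributed unit returns (1.8/4) / 0.09 = 5.0000 per unit of net cost to the contributor — now above 1 — so contributing fully is weakly dominant for every player.
At the Nash equilibrium everyone contributes 33. Group total payoff = 4 × (33 × 0.91 + 1.8 × 33) = 357.72.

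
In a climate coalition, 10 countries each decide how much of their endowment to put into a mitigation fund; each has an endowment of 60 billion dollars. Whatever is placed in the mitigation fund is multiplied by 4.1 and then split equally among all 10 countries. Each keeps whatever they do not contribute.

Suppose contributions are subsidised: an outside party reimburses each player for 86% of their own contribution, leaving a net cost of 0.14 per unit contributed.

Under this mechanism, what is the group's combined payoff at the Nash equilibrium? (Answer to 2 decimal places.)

With the mechanism, a contributed unit returns (4.1/10) / 0.14 = 2.9286 per unit of net cost to the contributor — now above 1 — so contributing fully is weakly dominant for every player.
So the Nash equilibrium is full contribution by all 10; the group earns 10 × (60 × 0.86 + 4.1 × 60) = 2976.00.

2976.00 billion dollars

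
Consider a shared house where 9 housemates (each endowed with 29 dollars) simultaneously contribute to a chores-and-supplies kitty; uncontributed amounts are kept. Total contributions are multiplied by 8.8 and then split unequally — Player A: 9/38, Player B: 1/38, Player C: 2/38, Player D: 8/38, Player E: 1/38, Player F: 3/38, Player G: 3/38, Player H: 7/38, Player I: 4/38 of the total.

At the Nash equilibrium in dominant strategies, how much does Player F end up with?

Each unit j contributes comes back to j as 8.8 × (j's share), so j prefers to contribute only if that share exceeds 1/8.8 = 0.1136; otherwise keeping the unit dominates.
Player A, Player D and Player H are above the threshold, contributing 29 each; the remaining 6 contribute 0. Total contributed: 87.
Player F keeps 29 and receives 8.8 × 87 × 3/38 = 60.44 from the chores-and-supplies kitty, for a payoff of 89.44.

89.44 dollars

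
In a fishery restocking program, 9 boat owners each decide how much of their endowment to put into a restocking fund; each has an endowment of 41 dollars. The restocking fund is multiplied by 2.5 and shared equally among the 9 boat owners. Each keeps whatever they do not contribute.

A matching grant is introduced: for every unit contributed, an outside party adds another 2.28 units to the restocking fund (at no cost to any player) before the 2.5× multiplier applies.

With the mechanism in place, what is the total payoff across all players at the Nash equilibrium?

369.00 dollars

The effective private return is 2.5 × 3.28 / 9 = 0.9111, which is still under 1, so the mechanism doesn't change anyone's dominant strategy: zero contribution.
Everyone keeps their endowment and the group total is 9 × 41 = 369.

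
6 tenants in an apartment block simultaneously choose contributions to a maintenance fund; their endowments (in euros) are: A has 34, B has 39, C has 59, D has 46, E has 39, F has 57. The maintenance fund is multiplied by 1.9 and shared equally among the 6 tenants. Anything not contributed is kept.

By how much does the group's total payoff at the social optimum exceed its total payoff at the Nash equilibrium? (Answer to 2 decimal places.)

246.60 euros

The private return per contributed unit is 1.9/6 = 0.3167 < 1 for every player regardless of endowment, so the Nash equilibrium is zero contribution and the group total is Σ E_j = 34 + 39 + 59 + 46 + 39 + 57 = 274.
Each contributed unit returns 1.900 to the group, so the social optimum is full contribution by everyone: group total = 1.900 × 274 = 520.60.
Efficiency loss = (1.900 − 1) × 274 = 246.60.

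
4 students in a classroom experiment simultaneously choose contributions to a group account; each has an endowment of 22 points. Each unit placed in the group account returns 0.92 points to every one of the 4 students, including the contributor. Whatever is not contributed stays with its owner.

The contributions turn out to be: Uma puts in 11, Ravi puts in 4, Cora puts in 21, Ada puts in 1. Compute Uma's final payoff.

45.04 points

Total contributed: 11 + 4 + 21 + 1 = 37.
Each receives 0.92 × 37 = 34.04 from the group account.
Uma keeps 22 − 11 = 11, so Uma's payoff is 11 + 34.04 = 45.04.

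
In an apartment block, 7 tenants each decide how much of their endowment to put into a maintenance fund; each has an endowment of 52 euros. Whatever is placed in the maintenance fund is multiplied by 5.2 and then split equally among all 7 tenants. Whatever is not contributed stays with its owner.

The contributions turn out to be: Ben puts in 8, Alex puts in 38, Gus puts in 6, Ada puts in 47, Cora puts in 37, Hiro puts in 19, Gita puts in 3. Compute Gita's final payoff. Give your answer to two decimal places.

Total contributed: 8 + 38 + 6 + 47 + 37 + 19 + 3 = 158.
Each receives 5.2 × 158 / 7 = 117.37 from the maintenance fund.
Gita keeps 52 − 3 = 49, so Gita's payoff is 49 + 117.37 = 166.37.

166.37 euros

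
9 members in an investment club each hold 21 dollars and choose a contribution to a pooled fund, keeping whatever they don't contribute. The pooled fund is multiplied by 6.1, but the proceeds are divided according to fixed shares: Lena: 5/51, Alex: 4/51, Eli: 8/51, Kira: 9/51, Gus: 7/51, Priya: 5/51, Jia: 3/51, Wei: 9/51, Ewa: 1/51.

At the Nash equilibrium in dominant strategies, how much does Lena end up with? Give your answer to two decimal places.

46.12 dollars

Player j's private return per contributed unit is 6.1 × (j's share). Contributing is weakly dominant for j when that share is at least 1/6.1 = 0.1639, and contributing 0 is dominant otherwise.
Kira and Wei clear that bar, contributing 21 each; the remaining 7 contribute 0. Total contributed: 42.
Lena keeps 21 and receives 6.1 × 42 × 5/51 = 25.12 from the pooled fund, for a payoff of 46.12.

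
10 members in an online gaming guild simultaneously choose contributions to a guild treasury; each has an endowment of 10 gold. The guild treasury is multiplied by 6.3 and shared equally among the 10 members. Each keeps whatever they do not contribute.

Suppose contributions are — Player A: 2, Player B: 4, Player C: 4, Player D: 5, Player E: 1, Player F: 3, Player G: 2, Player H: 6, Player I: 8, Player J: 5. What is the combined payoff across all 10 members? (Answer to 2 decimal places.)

312.00 gold

Total contributed: 2 + 4 + 4 + 5 + 1 + 3 + 2 + 6 + 8 + 5 = 40; total kept: 10 × 10 − 40 = 60.
The guild treasury pays out 6.3 × 40 = 252.00 in aggregate.
Group total = 60 + 252.00 = 312.00.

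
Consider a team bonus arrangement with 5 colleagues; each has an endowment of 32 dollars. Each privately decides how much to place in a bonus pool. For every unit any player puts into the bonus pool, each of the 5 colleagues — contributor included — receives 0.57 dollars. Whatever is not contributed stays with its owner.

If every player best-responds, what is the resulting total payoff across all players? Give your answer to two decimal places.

The private return per contributed unit is 0.57 < 1, so contributing 0 is dominant for every player. At the Nash equilibrium everyone keeps their 32, and the group total is 5 × 32 = 160.

160.00 dollars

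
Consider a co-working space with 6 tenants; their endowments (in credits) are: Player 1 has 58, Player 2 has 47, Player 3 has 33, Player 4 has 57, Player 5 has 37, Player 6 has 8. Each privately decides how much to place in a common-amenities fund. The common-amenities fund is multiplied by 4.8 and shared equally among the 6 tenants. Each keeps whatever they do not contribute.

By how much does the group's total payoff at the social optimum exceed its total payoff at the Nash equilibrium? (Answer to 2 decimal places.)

The private return per contributed unit is 4.8/6 = 0.8000 < 1 for every player regardless of endowment, so the Nash equilibrium is zero contribution and the group total is Σ E_j = 58 + 47 + 33 + 57 + 37 + 8 = 240.
Each contributed unit returns 4.800 to the group, so the social optimum is full contribution by everyone: group total = 4.800 × 240 = 1152.00.
Efficiency loss = (4.800 − 1) × 240 = 912.00.

912.00 credits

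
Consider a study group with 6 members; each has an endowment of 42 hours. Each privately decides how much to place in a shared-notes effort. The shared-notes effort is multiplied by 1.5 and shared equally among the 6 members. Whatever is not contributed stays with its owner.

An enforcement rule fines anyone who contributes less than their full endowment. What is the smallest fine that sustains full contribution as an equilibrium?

31.50 hours

Given the others contribute fully, the best deviation is to contribute 0 (any partial contribution still incurs the fine and gives up units whose private return 0.2500 is below 1).
Deviating from 42 to 0 saves 42 hours but forfeits the deviator's share of the drop in the shared-notes effort: 1.5/6 × 42 = 10.50.
So the deviation gain is 42 − 10.50 = 31.50, and the fine must be at least 31.50 hours to wipe it out.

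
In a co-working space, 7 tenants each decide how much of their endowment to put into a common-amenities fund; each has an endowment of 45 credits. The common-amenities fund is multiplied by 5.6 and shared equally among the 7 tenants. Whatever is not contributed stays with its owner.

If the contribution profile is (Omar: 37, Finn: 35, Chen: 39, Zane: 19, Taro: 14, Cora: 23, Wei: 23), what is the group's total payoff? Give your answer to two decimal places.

Total contributed: 37 + 35 + 39 + 19 + 14 + 23 + 23 = 190; total kept: 7 × 45 − 190 = 125.
The common-amenities fund pays out 5.6 × 190 = 1064.00 in aggregate.
Group total = 125 + 1064.00 = 1189.00.

1189.00 credits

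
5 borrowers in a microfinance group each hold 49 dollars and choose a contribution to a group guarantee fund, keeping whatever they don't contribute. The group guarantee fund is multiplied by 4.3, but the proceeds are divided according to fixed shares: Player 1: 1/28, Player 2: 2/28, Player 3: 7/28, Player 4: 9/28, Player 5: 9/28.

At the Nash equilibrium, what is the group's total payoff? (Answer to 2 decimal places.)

730.10 dollars

Player j's private return per contributed unit is 4.3 × (j's share). Contributing is weakly dominant for j when that share is at least 1/4.3 = 0.2326, and contributing 0 is dominant otherwise.
Player 3, Player 4 and Player 5 are above the threshold, contributing 49 each; the remaining 2 contribute 0. Total contributed: 147.
The group guarantee fund pays out 4.3 × 147 = 632.10 in total (split across the unequal shares, but the aggregate is all that matters for the group sum).
The 2 free-riders keep 49 each, adding 98. Group total = 98 + 632.10 = 730.10.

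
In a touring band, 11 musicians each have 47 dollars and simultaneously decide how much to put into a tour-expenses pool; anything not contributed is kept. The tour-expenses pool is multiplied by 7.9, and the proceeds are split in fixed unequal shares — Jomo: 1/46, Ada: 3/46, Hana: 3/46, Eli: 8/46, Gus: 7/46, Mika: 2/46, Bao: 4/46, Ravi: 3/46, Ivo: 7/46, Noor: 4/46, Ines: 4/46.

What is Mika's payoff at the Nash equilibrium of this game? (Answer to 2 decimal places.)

95.43 dollars

Each unit j contributes comes back to j as 7.9 × (j's share), so j prefers to contribute only if that share exceeds 1/7.9 = 0.1266; otherwise keeping the unit dominates.
The shares above 0.1266 belong to Eli, Gus and Ivo, contributing 47 each; the remaining 8 contribute 0. Total contributed: 141.
Mika keeps 47 and receives 7.9 × 141 × 2/46 = 48.43 from the tour-expenses pool, for a payoff of 95.43.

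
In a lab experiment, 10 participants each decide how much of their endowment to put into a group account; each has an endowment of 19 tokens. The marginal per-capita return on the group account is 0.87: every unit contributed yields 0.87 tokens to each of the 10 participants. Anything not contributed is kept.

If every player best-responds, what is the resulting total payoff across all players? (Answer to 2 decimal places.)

The private return per contributed unit is 0.87 < 1, so contributing 0 is dominant for every player. At the Nash equilibrium everyone keeps their 19, and the group total is 10 × 19 = 190.

190.00 tokens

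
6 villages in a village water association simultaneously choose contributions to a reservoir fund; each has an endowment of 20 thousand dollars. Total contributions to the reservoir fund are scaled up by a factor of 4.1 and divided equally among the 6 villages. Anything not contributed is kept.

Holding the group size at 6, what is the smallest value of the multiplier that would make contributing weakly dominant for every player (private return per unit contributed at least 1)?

6

A contributed unit returns (multiplier)/6 to its contributor.
This reaches 1 exactly when the multiplier is 6.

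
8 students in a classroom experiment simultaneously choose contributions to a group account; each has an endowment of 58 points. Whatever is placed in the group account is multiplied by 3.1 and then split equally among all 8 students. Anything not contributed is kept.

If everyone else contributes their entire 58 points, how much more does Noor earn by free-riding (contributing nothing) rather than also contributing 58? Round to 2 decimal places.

Switching from a contribution of 58 to 0 lets Noor keep an extra 58 points, but lowers the group account by 58, which costs Noor their own share of that drop: 3.1/8 × 58 = 22.47.
Net gain = 58 − 22.47 = 35.53. The private return per contributed unit (0.3875) is below 1, so free-riding is indeed the best response regardless of what the others do.

35.53 points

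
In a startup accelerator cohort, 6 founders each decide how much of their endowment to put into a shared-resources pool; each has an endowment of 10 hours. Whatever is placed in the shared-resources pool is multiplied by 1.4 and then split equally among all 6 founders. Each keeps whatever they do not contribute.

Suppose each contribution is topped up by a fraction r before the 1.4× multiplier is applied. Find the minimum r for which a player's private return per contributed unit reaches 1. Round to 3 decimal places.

3.286

With matching at rate r, one contributed unit becomes (1 + r) in the shared-resources pool and returns 1.4 × (1 + r) / 6 to the contributor.
Setting this equal to 1: 1 + r = 6/1.4 = 4.2857.
So the minimum matching rate is r = 4.2857 − 1 = 3.286.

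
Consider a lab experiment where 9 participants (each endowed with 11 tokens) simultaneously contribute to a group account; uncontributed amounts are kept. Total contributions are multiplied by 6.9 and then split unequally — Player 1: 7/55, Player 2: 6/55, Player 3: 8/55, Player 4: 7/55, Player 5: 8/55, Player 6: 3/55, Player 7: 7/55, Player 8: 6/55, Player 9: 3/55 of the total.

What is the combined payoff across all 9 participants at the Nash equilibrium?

228.80 tokens

For player j, contributing a unit is worthwhile iff 6.9 × (j's share) ≥ 1, i.e. iff j's share is at least 0.1449.
The shares above 0.1449 belong to Player 3 and Player 5, contributing 11 each; the remaining 7 contribute 0. Total contributed: 22.
The group account pays out 6.9 × 22 = 151.80 in total (split across the unequal shares, but the aggregate is all that matters for the group sum).
The 7 free-riders keep 11 each, adding 77. Group total = 77 + 151.80 = 228.80.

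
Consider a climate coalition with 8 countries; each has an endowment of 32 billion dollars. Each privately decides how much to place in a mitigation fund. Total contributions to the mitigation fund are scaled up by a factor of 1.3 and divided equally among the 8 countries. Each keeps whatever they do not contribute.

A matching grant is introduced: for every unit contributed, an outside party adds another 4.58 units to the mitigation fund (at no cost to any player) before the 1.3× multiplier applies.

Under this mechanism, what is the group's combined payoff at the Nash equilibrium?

The effective private return is 1.3 × 5.58 / 8 = 0.9068, which is still under 1, so the mechanism doesn't change anyone's dominant strategy: zero contribution.
Everyone keeps their endowment and the group total is 8 × 32 = 256.

256.00 billion dollars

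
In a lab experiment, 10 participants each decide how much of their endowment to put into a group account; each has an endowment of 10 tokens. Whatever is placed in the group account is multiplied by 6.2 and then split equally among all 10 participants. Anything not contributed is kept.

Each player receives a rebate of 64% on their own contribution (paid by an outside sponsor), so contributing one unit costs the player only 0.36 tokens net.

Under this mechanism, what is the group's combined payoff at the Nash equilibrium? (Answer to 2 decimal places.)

684.00 tokens

The effective private return per unit is now (6.2/10) / 0.36 = 1.7222 > 1, so every player's dominant strategy flips to full contribution.
At the Nash equilibrium everyone contributes 10. Group total payoff = 10 × (10 × 0.64 + 6.2 × 10) = 684.00.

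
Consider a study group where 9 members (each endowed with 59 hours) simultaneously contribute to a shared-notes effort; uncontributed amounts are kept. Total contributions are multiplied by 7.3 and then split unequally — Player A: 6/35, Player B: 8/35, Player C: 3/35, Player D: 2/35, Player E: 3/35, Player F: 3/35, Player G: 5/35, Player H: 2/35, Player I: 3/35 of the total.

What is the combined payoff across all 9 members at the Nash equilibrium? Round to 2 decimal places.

1646.10 hours

Each unit j contributes comes back to j as 7.3 × (j's share), so j prefers to contribute only if that share exceeds 1/7.3 = 0.1370; otherwise keeping the unit dominates.
Player A, Player B and Player G clear that bar, contributing 59 each; the remaining 6 contribute 0. Total contributed: 177.
The shared-notes effort pays out 7.3 × 177 = 1292.10 in total (split across the unequal shares, but the aggregate is all that matters for the group sum).
The 6 free-riders keep 59 each, adding 354. Group total = 354 + 1292.10 = 1646.10.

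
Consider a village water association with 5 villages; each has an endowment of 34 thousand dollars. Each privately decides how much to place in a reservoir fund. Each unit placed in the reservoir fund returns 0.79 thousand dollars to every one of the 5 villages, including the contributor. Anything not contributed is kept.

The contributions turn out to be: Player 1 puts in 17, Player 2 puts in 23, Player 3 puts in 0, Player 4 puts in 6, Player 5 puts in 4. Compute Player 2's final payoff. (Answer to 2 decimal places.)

50.50 thousand dollars

Total contributed: 17 + 23 + 0 + 6 + 4 = 50.
Each receives 0.79 × 50 = 39.50 from the reservoir fund.
Player 2 keeps 34 − 23 = 11, so Player 2's payoff is 11 + 39.50 = 50.50.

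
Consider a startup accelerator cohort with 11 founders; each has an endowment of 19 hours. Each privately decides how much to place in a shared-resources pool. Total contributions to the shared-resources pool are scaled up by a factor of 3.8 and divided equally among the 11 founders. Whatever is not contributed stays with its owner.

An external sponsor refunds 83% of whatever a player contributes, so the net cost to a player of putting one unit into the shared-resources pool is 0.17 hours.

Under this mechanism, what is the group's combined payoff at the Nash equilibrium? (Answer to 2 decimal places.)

967.67 hours

The effective private return per unit is now (3.8/11) / 0.17 = 2.0321 > 1, so every player's dominant strategy flips to full contribution.
At the Nash equilibrium everyone contributes 19. Group total payoff = 11 × (19 × 0.83 + 3.8 × 19) = 967.67.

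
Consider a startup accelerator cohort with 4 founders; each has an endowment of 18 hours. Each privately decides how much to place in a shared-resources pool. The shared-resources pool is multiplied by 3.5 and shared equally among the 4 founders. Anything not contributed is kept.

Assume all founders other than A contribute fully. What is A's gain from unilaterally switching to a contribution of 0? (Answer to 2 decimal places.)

Switching from a contribution of 18 to 0 lets A keep an extra 18 hours, but lowers the shared-resources pool by 18, which costs A their own share of that drop: 3.5/4 × 18 = 15.75.
Net gain = 18 − 15.75 = 2.25. The private return per contributed unit (0.8750) is below 1, so free-riding is indeed the best response regardless of what the others do.

2.25 hours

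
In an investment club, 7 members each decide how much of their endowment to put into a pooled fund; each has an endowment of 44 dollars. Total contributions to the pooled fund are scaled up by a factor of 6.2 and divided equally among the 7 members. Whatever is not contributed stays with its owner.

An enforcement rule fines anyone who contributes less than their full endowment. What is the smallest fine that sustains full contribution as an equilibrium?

5.03 dollars

Given the others contribute fully, the best deviation is to contribute 0 (any partial contribution still incurs the fine and gives up units whose private return 0.8857 is below 1).
Deviating from 44 to 0 saves 44 dollars but forfeits the deviator's share of the drop in the pooled fund: 6.2/7 × 44 = 38.97.
So the deviation gain is 44 − 38.97 = 5.03, and the fine must be at least 5.03 dollars to wipe it out.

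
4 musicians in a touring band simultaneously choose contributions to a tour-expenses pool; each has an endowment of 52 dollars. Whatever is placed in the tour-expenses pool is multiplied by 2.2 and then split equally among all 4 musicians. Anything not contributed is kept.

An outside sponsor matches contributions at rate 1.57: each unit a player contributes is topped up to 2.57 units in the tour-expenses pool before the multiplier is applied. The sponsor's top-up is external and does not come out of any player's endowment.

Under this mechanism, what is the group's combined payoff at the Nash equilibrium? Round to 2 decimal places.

1176.03 dollars

Under the mechanism each unit contributed yields 2.2 × 2.57 / 4 = 1.4135 back to its contributor per unit of net cost, which exceeds 1, making full contribution the dominant choice for everyone.
At the Nash equilibrium everyone contributes 52. Group total payoff = 2.2 × 2.57 × 208 = 1176.03.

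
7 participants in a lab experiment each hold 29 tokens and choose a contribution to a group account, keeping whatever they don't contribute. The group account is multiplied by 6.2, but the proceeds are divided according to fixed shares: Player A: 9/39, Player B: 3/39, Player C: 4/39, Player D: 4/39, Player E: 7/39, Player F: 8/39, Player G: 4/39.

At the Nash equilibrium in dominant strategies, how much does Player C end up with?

A player with share s gets back 6.2·s per unit contributed, so full contribution is dominant for anyone with s > 1/6.2 = 0.1613 and zero contribution is dominant for anyone below.
Player A, Player E and Player F are above the threshold, contributing 29 each; the remaining 4 contribute 0. Total contributed: 87.
Player C keeps 29 and receives 6.2 × 87 × 4/39 = 55.32 from the group account, for a payoff of 84.32.

84.32 tokens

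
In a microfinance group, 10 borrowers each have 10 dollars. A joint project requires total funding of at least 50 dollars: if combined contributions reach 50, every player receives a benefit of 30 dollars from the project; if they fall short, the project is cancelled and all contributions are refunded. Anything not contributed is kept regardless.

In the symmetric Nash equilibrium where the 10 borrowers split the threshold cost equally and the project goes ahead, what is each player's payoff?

35 dollars

Equal share of the threshold: 50/10 = 5.
At this profile no one gains by cutting their contribution: any cut drops the total below 50, the project is cancelled, contributions are refunded, and the deviator ends with 10, which is less than 10 − 5 + 30 = 35. Contributing more than 5 just wastes the excess. So contributing exactly 5 is a best response.
Each player's payoff: 10 − 5 + 30 = 35.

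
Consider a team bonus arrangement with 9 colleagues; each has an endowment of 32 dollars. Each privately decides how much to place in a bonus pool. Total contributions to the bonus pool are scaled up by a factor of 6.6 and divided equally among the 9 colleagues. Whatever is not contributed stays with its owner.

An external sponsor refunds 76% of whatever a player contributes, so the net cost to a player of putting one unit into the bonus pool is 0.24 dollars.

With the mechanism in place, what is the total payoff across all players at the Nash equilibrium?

2119.68 dollars

With the mechanism, a contributed unit returns (6.6/9) / 0.24 = 3.0556 per unit of net cost to the contributor — now above 1 — so contributing fully is weakly dominant for every player.
So the Nash equilibrium is full contribution by all 9; the group earns 9 × (32 × 0.76 + 6.6 × 32) = 2119.68.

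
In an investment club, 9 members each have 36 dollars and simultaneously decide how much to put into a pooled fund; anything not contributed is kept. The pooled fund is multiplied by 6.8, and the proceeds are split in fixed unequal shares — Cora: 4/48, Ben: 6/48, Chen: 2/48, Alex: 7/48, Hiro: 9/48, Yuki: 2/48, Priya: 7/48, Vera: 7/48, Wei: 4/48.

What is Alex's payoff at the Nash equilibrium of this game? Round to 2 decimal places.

For player j, contributing a unit is worthwhile iff 6.8 × (j's share) ≥ 1, i.e. iff j's share is at least 0.1471.
Hiro alone (share 9/48) is above the threshold, contributing 36; the remaining 8 contribute 0. Total contributed: 36.
Alex keeps 36 and receives 6.8 × 36 × 7/48 = 35.70 from the pooled fund, for a payoff of 71.70.

71.70 dollars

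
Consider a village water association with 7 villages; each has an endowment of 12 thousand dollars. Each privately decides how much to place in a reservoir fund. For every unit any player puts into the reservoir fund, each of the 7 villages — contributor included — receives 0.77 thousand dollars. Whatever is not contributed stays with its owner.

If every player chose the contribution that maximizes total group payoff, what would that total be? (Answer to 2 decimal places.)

Each contributed unit returns 5.390 to the group as a whole (0.77 to each of 7 players), which exceeds 1, so the social optimum is full contribution: group total = 5.390 × 84 = 452.76.

452.76 thousand dollars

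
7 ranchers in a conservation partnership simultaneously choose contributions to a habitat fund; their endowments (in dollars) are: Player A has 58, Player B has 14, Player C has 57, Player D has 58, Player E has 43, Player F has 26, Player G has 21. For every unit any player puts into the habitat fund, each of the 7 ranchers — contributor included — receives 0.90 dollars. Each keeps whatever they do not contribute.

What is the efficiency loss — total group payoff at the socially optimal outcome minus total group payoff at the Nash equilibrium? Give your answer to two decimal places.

1468.10 dollars

The private return per contributed unit is 0.90 < 1 for everyone, so the Nash equilibrium is zero contribution and the group total is Σ E_j = 58 + 14 + 57 + 58 + 43 + 26 + 21 = 277.
Each contributed unit returns 6.300 to the group, so the social optimum is full contribution by everyone: group total = 6.300 × 277 = 1745.10.
Efficiency loss = (6.300 − 1) × 277 = 1468.10.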